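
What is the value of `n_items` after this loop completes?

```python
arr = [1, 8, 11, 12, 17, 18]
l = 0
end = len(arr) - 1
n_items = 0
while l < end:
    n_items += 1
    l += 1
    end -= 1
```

Iterations until pointers meet (list length 6)
`n_items` takes the values: 0 → 1 → 2 → 3

Answer: 3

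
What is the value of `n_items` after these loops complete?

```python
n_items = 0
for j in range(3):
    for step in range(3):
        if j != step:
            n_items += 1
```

3² - 3 (exclude diagonal)
`n_items` takes the values: 0 → 1 → 2 → 3 → 4 → 5 → 6

Answer: 6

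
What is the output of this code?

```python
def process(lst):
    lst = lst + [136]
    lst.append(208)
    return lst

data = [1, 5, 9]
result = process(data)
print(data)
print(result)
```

Key concept: rebinding parameter vs mutation.
Step by step:
`data = [1, 5, 9]` → data = [1, 5, 9]
`result = process(data)` → result = [1, 5, 9, 136, 208]
`print(data)` → prints [1, 5, 9]
`print(result)` → prints [1, 5, 9, 136, 208]

Answer:
[1, 5, 9]
[1, 5, 9, 136, 208]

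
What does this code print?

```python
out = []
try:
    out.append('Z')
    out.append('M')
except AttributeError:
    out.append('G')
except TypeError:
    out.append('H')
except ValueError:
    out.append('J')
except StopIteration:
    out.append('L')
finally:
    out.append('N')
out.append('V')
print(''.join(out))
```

Execution trace: 'Z' (try body) → 'M' (try body, no exception) → 'N' (finally) → 'V' (after the try/except). Output: ZMNV

Answer: ZMNV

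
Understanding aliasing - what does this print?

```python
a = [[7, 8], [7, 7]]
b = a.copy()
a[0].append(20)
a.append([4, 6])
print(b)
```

Key concept: shallow copy with nested lists.
Step by step:
`a = [[7, 8], [7, 7]]` → a = [[7, 8], [7, 7]]
`b = a.copy()` → b = [[7, 8], [7, 7]]
`a[0].append(20)` → a = [[7, 8, 20], [7, 7]]; b = [[7, 8, 20], [7, 7]]
`a.append([4, 6])` → a = [[7, 8, 20], [7, 7], [4, 6]]
`print(b)` → prints [[7, 8, 20], [7, 7]]

Answer: [[7, 8, 20], [7, 7]]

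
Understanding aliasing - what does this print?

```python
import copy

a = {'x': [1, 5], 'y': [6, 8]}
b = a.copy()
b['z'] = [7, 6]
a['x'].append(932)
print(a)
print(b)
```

Key concept: shallow copy of dict with mutable values.
Step by step:
`a = {'x': [1, 5], 'y': [6, 8]}` → a = {'x': [1, 5], 'y': [6, 8]}
`b = a.copy()` → b = {'x': [1, 5], 'y': [6, 8]}
`b['z'] = [7, 6]` → b = {'x': [1, 5], 'y': [6, 8], 'z': [7, 6]}
`a['x'].append(932)` → a = {'x': [1, 5, 932], 'y': [6, 8]}; b = {'x': [1, 5, 932], 'y': [6, 8], 'z': [7, 6]}
`print(a)` → prints {'x': [1, 5, 932], 'y': [6, 8]}
`print(b)` → prints {'x': [1, 5, 932], 'y': [6, 8], 'z': [7, 6]}

Answer:
{'x': [1, 5, 932], 'y': [6, 8]}
{'x': [1, 5, 932], 'y': [6, 8], 'z': [7, 6]}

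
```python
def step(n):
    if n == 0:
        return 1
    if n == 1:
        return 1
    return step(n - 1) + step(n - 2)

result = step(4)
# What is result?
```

Build up from base cases: step(0)=1, step(1)=1, step(2)=2, step(3)=3, step(4)=5

Answer: 5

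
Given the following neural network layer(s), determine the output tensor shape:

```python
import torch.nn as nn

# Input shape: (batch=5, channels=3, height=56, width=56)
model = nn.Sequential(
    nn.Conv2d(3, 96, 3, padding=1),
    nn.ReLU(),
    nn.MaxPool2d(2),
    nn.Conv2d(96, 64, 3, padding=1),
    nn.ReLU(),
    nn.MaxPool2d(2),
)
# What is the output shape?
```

Input: (5, 3, 56, 56) -> after first Conv2d: (5, 96, 56, 56) -> after first MaxPool2d: (5, 96, 28, 28) -> after second Conv2d: (5, 64, 28, 28) -> Output: (5, 64, 14, 14)

Answer: (5, 64, 14, 14)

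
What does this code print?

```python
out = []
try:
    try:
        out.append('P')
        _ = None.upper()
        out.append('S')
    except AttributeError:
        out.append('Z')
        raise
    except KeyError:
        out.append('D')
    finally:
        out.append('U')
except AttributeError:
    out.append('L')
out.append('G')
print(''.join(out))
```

Execution trace: 'P' (try body) → 'Z' (except AttributeError) → 'U' (finally) → 'L' (outer except AttributeError) → 'G' (after the try/except). Output: PZULG

Answer: PZULG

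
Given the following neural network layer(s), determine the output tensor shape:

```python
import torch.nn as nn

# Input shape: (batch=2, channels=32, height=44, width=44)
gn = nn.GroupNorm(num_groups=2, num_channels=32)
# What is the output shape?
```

Input: (2, 32, 44, 44) -> Output: (2, 32, 44, 44)

Answer: (2, 32, 44, 44)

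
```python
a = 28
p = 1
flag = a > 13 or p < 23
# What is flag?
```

Trace:
`a = 28` → a = 28
`p = 1` → p = 1
`flag = a > 13 or p < 23` → flag = True
So flag = True

Answer: True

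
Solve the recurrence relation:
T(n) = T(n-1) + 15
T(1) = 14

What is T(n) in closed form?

Unrolling: T(n) = T(1) + 15·(n-1) = 14 + 15(n-1) = 15n - 1.

Answer: T(n) = 15n - 1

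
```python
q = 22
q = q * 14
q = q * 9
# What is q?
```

Trace:
`q = 22` → q = 22
`q = q * 14` → q = 308
`q = q * 9` → q = 2772
So q = 2772

Answer: 2772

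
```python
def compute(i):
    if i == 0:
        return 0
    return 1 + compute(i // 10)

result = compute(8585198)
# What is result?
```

Count of digits of 8585198: 7

Answer: 7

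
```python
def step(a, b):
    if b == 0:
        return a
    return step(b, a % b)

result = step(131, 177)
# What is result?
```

step(131, 177) -> step(177, 131) -> step(131, 46) -> step(46, 39) -> step(39, 7) -> step(7, 4) -> step(4, 3) -> step(3, 1) -> step(1, 0) -> 1

Answer: 1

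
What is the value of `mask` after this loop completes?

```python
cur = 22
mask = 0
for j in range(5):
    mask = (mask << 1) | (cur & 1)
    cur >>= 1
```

Reverse lowest 5 bits of 22
`mask` takes the values: 0 → 1 → 3 → 6 → 13

Answer: 13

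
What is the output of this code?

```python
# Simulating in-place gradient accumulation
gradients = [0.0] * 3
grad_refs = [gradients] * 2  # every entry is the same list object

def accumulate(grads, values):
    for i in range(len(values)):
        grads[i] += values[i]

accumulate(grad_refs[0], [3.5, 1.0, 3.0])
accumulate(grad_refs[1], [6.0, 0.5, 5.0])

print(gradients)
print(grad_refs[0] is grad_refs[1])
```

Key concept: gradient accumulation aliasing.
Step by step:
`gradients = [0.0] * 3` → gradients = [0.0, 0.0, 0.0]
`grad_refs = [gradients] * 2` → grad_refs = [[0.0, 0.0, 0.0], [0.0, 0.0, 0.0]]
`accumulate(grad_refs[0], [3.5, 1.0, 3.0])` → gradients = [3.5, 1.0, 3.0]; grad_refs = [[3.5, 1.0, 3.0], [3.5, 1.0, 3.0]]
`accumulate(grad_refs[1], [6.0, 0.5, 5.0])` → gradients = [9.5, 1.5, 8.0]; grad_refs = [[9.5, 1.5, 8.0], [9.5, 1.5, 8.0]]
`print(gradients)` → prints [9.5, 1.5, 8.0]
`print(grad_refs[0] is grad_refs[1])` → prints True

Answer:
[9.5, 1.5, 8.0]
True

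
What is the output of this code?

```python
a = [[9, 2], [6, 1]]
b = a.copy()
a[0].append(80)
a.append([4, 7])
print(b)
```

Key concept: shallow copy with nested lists.
Step by step:
`a = [[9, 2], [6, 1]]` → a = [[9, 2], [6, 1]]
`b = a.copy()` → b = [[9, 2], [6, 1]]
`a[0].append(80)` → a = [[9, 2, 80], [6, 1]]; b = [[9, 2, 80], [6, 1]]
`a.append([4, 7])` → a = [[9, 2, 80], [6, 1], [4, 7]]
`print(b)` → prints [[9, 2, 80], [6, 1]]

Answer: [[9, 2, 80], [6, 1]]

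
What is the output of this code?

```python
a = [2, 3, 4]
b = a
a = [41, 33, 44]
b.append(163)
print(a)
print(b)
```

Key concept: rebinding vs mutation: a is rebound to a new list, b still points at the original.
Step by step:
`a = [2, 3, 4]` → a = [2, 3, 4]
`b = a` → b = [2, 3, 4] (same object as a)
`a = [41, 33, 44]` → a = [41, 33, 44]
`b.append(163)` → b = [2, 3, 4, 163]
`print(a)` → prints [41, 33, 44]
`print(b)` → prints [2, 3, 4, 163]

Answer:
[41, 33, 44]
[2, 3, 4, 163]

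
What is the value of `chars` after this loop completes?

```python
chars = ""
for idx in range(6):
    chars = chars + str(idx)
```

Concatenate digits 0 to 5
`chars` takes the values: "" → "0" → "01" → "012" → "0123" → "01234" → "012345"

Answer: "012345"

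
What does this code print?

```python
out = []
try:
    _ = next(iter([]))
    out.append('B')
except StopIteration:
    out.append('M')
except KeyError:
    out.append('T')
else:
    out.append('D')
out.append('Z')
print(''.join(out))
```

Execution trace: 'M' (except StopIteration) → 'Z' (after the try/except). Output: MZ

Answer: MZ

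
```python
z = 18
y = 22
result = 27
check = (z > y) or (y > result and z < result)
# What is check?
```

Trace:
`z = 18` → z = 18
`y = 22` → y = 22
`result = 27` → result = 27
`check = (z > y) or (y > result and z < result)` → check = False
So check = False

Answer: False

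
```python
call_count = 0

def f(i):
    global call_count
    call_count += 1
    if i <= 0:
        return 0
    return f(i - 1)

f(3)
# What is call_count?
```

Linear recursion stepping by 1: 4 calls from i=3 down to ≤0.

Answer: 4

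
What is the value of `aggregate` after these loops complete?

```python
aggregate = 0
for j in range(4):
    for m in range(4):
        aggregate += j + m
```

Sum of all j+m for j,m in 4x4
`aggregate` takes the values: 0 → 1 → 3 → 6 → 7 → 9 → 12 → 16 → 18 → 21 → 25 → 30 → 33 → 37 → 42 → 48

Answer: 48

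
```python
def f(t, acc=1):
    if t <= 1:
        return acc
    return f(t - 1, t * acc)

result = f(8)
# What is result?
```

Accumulator trace (n, acc): (8, 1) -> (7, 8) -> (6, 56) -> (5, 336) -> (4, 1680) -> (3, 6720) -> (2, 20160) -> (1, 40320) -> return 40320

Answer: 40320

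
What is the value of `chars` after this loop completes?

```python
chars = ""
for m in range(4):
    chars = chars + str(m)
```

Concatenate digits 0 to 3
`chars` takes the values: "" → "0" → "01" → "012" → "0123"

Answer: "0123"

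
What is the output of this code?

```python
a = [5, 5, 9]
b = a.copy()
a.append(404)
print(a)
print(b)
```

Key concept: list.copy() creates independent copy.
Step by step:
`a = [5, 5, 9]` → a = [5, 5, 9]
`b = a.copy()` → b = [5, 5, 9]
`a.append(404)` → a = [5, 5, 9, 404]
`print(a)` → prints [5, 5, 9, 404]
`print(b)` → prints [5, 5, 9]

Answer:
[5, 5, 9, 404]
[5, 5, 9]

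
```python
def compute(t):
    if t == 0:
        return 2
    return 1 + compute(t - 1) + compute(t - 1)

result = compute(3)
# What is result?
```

compute(t) = 1 + 2·compute(t-1), compute(0)=2. Closed form: (2+1)·2^3 - 1 = 23.

Answer: 23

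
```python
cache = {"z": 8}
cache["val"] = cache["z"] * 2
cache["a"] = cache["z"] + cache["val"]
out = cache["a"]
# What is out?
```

Trace:
`cache = {"z": 8}` → cache = {'z': 8}
`cache["val"] = cache["z"] * 2` → cache = {'z': 8, 'val': 16}
`cache["a"] = cache["z"] + cache["val"]` → cache = {'z': 8, 'val': 16, 'a': 24}
`out = cache["a"]` → out = 24
So out = 24

Answer: 24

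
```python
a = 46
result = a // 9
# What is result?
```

Trace:
`a = 46` → a = 46
`result = a // 9` → result = 5
So result = 5

Answer: 5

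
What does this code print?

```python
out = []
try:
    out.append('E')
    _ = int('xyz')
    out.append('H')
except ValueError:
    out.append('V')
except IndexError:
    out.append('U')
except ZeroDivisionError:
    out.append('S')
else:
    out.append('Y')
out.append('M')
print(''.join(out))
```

Execution trace: 'E' (try body) → 'V' (except ValueError) → 'M' (after the try/except). Output: EVM

Answer: EVM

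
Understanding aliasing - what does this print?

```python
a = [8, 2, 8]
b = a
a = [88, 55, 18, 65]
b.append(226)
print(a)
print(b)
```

Key concept: rebinding vs mutation: a is rebound to a new list, b still points at the original.
Step by step:
`a = [8, 2, 8]` → a = [8, 2, 8]
`b = a` → b = [8, 2, 8] (same object as a)
`a = [88, 55, 18, 65]` → a = [88, 55, 18, 65]
`b.append(226)` → b = [8, 2, 8, 226]
`print(a)` → prints [88, 55, 18, 65]
`print(b)` → prints [8, 2, 8, 226]

Answer:
[88, 55, 18, 65]
[8, 2, 8, 226]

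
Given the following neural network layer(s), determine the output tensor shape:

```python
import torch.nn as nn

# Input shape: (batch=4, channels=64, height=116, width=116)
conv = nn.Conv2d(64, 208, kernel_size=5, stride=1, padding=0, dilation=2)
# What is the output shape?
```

Input: (4, 64, 116, 116) -> Output: (4, 208, 108, 108)

Answer: (4, 208, 108, 108)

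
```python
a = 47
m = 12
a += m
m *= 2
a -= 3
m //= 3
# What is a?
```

Trace:
`a = 47` → a = 47
`m = 12` → m = 12
`a += m` → a = 59
`m *= 2` → m = 24
`a -= 3` → a = 56
`m //= 3` → m = 8
So a = 56

Answer: 56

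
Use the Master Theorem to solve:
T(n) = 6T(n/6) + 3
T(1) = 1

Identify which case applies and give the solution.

a=6, b=6, f(n)=3. log_6(6) = 1. Since c=0 < 1, Case 1 applies: T(n) = Θ(n^log_b(a)) = O(n).

Answer: O(n) - Case 1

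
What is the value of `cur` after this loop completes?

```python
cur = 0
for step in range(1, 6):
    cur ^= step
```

XOR of 1 to 5
`cur` takes the values: 0 → 1 → 3 → 0 → 4 → 1

Answer: 1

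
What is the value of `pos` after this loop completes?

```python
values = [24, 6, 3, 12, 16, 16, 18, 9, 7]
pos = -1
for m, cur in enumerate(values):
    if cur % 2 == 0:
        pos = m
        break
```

First even number index in [24, 6, 3, 12, 16, 16, 18, 9, 7]
`pos` takes the values: -1 → 0

Answer: 0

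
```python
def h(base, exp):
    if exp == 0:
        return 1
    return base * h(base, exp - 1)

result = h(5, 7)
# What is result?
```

h(5, 7) = 5 * 5 * 5 * 5 * 5 * 5 * 5 = 78125

Answer: 78125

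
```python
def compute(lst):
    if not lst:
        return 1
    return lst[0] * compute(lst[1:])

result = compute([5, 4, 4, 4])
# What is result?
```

Product over [5, 4, 4, 4] = 5 * 4 * 4 * 4 = 320

Answer: 320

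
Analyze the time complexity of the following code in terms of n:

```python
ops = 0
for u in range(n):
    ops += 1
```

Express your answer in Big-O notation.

Each loop level contributes: n. Multiplying the contributions gives O(n).

Answer: O(n)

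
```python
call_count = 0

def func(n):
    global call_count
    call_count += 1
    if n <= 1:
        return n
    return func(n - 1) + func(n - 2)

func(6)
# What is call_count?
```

Calls(n) = 1 + Calls(n-1) + Calls(n-2); Calls(0)=Calls(1)=1. For n=6 this gives 25.

Answer: 25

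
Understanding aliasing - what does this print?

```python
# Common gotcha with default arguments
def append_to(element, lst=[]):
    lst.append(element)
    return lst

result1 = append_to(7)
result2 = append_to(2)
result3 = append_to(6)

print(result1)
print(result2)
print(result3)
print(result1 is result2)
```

Key concept: mutable default argument gotcha.
Step by step:
`result1 = append_to(7)` → result1 = [7]
`result2 = append_to(2)` → result1 = [7, 2] (same object as result2); result2 = [7, 2] (same object as result1)
`result3 = append_to(6)` → result1 = [7, 2, 6] (same object as result2, result3); result2 = [7, 2, 6] (same object as result1, result3); result3 = [7, 2, 6] (same object as result1, result2)
`print(result1)` → prints [7, 2, 6]
`print(result2)` → prints [7, 2, 6]
`print(result3)` → prints [7, 2, 6]
`print(result1 is result2)` → prints True

Answer:
[7, 2, 6]
[7, 2, 6]
[7, 2, 6]
True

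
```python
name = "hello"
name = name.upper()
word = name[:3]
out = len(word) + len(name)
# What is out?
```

Trace:
`name = "hello"` → name = 'hello'
`name = name.upper()` → name = 'HELLO'
`word = name[:3]` → word = 'HEL'
`out = len(word) + len(name)` → out = 8
So out = 8

Answer: 8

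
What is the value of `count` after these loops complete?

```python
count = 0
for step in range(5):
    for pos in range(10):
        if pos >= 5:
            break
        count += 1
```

Inner breaks at 5, outer runs 5 times
`count` takes the values: 0 → 1 → 2 → 3 → 4 → 5 → 6 → 7 → 8 → 9 → 10 → 11 → 12 → 13 → 14 → 15 → 16 → 17 → 18 → 19 → 20 → 21 → 22 → 23 → 24 → 25

Answer: 25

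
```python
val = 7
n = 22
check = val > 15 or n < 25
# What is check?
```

Trace:
`val = 7` → val = 7
`n = 22` → n = 22
`check = val > 15 or n < 25` → check = True
So check = True

Answer: True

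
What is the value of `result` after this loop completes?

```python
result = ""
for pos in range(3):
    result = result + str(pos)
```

Concatenate digits 0 to 2
`result` takes the values: "" → "0" → "01" → "012"

Answer: "012"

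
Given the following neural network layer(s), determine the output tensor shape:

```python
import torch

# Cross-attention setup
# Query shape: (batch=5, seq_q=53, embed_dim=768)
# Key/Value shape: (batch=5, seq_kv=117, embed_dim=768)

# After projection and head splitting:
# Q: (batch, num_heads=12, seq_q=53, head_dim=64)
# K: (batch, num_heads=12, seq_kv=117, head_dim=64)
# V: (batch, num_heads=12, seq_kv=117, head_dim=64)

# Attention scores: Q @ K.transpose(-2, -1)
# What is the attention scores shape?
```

Input: (5, 53, 768) -> Output: (5, 12, 53, 117)

Answer: (5, 12, 53, 117)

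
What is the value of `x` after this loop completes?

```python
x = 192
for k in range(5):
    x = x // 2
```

Halve 5 times: 192 // 2^5 = 6
`x` takes the values: 192 → 96 → 48 → 24 → 12 → 6

Answer: 6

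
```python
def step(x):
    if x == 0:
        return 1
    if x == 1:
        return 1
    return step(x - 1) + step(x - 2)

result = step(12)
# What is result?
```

Build up from base cases: step(0)=1, step(1)=1, step(2)=2, step(3)=3, step(4)=5, step(5)=8, step(6)=13, ..., step(12)=233

Answer: 233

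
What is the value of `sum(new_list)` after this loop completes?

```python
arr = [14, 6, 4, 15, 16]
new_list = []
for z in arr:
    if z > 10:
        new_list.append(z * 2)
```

Sum of doubled values > 10
`new_list` takes the values: [] → [28] → [28, 30] → [28, 30, 32]
So `sum(new_list)` = 90

Answer: 90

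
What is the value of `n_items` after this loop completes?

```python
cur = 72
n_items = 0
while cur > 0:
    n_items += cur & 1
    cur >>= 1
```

Count set bits in 72 (binary: 0b1001000)
`n_items` takes the values: 0 → 1 → 2

Answer: 2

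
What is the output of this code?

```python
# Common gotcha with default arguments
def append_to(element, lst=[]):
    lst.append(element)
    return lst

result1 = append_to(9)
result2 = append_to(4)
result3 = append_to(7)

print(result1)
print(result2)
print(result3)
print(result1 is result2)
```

Key concept: mutable default argument gotcha.
Step by step:
`result1 = append_to(9)` → result1 = [9]
`result2 = append_to(4)` → result1 = [9, 4] (same object as result2); result2 = [9, 4] (same object as result1)
`result3 = append_to(7)` → result1 = [9, 4, 7] (same object as result2, result3); result2 = [9, 4, 7] (same object as result1, result3); result3 = [9, 4, 7] (same object as result1, result2)
`print(result1)` → prints [9, 4, 7]
`print(result2)` → prints [9, 4, 7]
`print(result3)` → prints [9, 4, 7]
`print(result1 is result2)` → prints True

Answer:
[9, 4, 7]
[9, 4, 7]
[9, 4, 7]
True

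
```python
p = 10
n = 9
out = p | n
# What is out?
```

Trace:
`p = 10` → p = 10
`n = 9` → n = 9
`out = p | n` → out = 11
So out = 11

Answer: 11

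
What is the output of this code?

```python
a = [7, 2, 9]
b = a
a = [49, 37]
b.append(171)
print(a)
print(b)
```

Key concept: rebinding vs mutation: a is rebound to a new list, b still points at the original.
Step by step:
`a = [7, 2, 9]` → a = [7, 2, 9]
`b = a` → b = [7, 2, 9] (same object as a)
`a = [49, 37]` → a = [49, 37]
`b.append(171)` → b = [7, 2, 9, 171]
`print(a)` → prints [49, 37]
`print(b)` → prints [7, 2, 9, 171]

Answer:
[49, 37]
[7, 2, 9, 171]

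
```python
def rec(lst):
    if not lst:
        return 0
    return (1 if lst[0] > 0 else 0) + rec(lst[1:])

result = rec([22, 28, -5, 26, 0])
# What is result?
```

Count of positive elements in [22, 28, -5, 26, 0] = 3

Answer: 3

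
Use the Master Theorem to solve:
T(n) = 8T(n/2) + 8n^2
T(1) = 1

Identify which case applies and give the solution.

a=8, b=2, f(n)=8n^2. log_2(8) = 3. Since c=2 < 3, Case 1 applies: T(n) = Θ(n^log_b(a)) = O(n^3).

Answer: O(n^3) - Case 1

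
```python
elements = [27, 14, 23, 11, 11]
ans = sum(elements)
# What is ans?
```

Trace:
`elements = [27, 14, 23, 11, 11]` → elements = [27, 14, 23, 11, 11]
`ans = sum(elements)` → ans = 86
So ans = 86

Answer: 86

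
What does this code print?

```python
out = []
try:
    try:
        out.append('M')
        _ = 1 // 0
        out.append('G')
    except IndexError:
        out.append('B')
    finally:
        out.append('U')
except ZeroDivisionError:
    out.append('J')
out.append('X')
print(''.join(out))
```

Execution trace: 'M' (inner try body) → 'U' (inner finally) → 'J' (outer except ZeroDivisionError) → 'X' (after the try/except). Output: MUJX

Answer: MUJX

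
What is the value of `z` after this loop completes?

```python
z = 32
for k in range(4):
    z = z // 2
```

Halve 4 times: 32 // 2^4 = 2
`z` takes the values: 32 → 16 → 8 → 4 → 2

Answer: 2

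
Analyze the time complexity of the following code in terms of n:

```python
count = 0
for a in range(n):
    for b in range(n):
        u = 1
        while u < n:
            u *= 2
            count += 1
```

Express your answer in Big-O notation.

Each loop level contributes: n × n × log n. Multiplying the contributions gives O(n^2 log n).

Answer: O(n^2 log n)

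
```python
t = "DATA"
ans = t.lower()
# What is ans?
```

Trace:
`t = "DATA"` → t = 'DATA'
`ans = t.lower()` → ans = 'data'
So ans = 'data'

Answer: 'data'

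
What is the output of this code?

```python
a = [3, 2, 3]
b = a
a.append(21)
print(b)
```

Key concept: basic list aliasing.
Step by step:
`a = [3, 2, 3]` → a = [3, 2, 3]
`b = a` → b = [3, 2, 3] (same object as a)
`a.append(21)` → a = [3, 2, 3, 21] (same object as b); b = [3, 2, 3, 21] (same object as a)
`print(b)` → prints [3, 2, 3, 21]

Answer: [3, 2, 3, 21]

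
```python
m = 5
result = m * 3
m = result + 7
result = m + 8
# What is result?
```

Trace:
`m = 5` → m = 5
`result = m * 3` → result = 15
`m = result + 7` → m = 22
`result = m + 8` → result = 30
So result = 30

Answer: 30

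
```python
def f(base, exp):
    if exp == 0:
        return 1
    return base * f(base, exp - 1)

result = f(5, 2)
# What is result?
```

f(5, 2) = 5 * 5 = 25

Answer: 25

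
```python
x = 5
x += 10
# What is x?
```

Trace:
`x = 5` → x = 5
`x += 10` → x = 15
So x = 15

Answer: 15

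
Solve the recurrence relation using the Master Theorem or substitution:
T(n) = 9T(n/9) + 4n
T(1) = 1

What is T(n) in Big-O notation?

By Master Theorem: a=9, b=9, f(n)=4n. Since log_9(9) = 1 and f(n) = Θ(n^1), Case 2 applies. T(n) = O(n log n).

Answer: O(n log n)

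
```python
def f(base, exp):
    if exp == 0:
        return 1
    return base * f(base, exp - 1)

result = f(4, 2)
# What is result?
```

f(4, 2) = 4 * 4 = 16

Answer: 16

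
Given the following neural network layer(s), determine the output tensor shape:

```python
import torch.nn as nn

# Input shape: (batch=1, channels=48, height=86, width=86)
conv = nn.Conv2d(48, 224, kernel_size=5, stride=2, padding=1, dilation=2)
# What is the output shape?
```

Input: (1, 48, 86, 86) -> Output: (1, 224, 40, 40)

Answer: (1, 224, 40, 40)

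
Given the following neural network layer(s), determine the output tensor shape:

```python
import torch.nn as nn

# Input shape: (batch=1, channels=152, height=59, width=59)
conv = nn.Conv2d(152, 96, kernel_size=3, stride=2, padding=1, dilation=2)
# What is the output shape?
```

Input: (1, 152, 59, 59) -> Output: (1, 96, 29, 29)

Answer: (1, 96, 29, 29)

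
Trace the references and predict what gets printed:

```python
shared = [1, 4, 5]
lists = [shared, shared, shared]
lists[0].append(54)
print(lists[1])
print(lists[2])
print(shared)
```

Key concept: list of same reference.
Step by step:
`shared = [1, 4, 5]` → shared = [1, 4, 5]
`lists = [shared, shared, shared]` → lists = [[1, 4, 5], [1, 4, 5], [1, 4, 5]]
`lists[0].append(54)` → shared = [1, 4, 5, 54]; lists = [[1, 4, 5, 54], [1, 4, 5, 54], [1, 4, 5, 54]]
`print(lists[1])` → prints [1, 4, 5, 54]
`print(lists[2])` → prints [1, 4, 5, 54]
`print(shared)` → prints [1, 4, 5, 54]

Answer:
[1, 4, 5, 54]
[1, 4, 5, 54]
[1, 4, 5, 54]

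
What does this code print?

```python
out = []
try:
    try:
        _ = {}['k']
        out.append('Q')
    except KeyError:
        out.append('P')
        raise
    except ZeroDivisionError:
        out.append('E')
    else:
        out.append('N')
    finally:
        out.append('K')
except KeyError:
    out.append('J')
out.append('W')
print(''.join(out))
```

Execution trace: 'P' (inner except KeyError) → 'K' (inner finally) → 'J' (outer except KeyError) → 'W' (after the try/except). Output: PKJW

Answer: PKJW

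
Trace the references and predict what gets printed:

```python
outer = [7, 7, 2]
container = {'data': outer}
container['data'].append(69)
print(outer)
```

Key concept: dict holds reference to list.
Step by step:
`outer = [7, 7, 2]` → outer = [7, 7, 2]
`container = {'data': outer}` → container = {'data': [7, 7, 2]}
`container['data'].append(69)` → outer = [7, 7, 2, 69]; container = {'data': [7, 7, 2, 69]}
`print(outer)` → prints [7, 7, 2, 69]

Answer: [7, 7, 2, 69]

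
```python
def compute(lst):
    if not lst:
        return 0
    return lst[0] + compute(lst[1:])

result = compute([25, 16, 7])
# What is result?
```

25 + 16 + 7 + 0 = 48

Answer: 48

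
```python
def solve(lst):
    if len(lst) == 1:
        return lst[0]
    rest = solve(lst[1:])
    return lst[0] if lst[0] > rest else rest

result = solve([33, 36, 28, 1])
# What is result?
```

Recursive max over [33, 36, 28, 1] = 36

Answer: 36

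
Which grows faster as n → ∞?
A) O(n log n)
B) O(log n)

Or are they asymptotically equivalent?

O(n log n) vs O(log n): Higher order terms dominate.

Answer: A) O(n log n) grows faster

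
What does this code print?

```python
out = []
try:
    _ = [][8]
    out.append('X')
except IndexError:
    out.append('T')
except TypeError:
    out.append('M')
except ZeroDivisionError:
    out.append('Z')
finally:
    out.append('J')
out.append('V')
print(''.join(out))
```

Execution trace: 'T' (except IndexError) → 'J' (finally) → 'V' (after the try/except). Output: TJV

Answer: TJV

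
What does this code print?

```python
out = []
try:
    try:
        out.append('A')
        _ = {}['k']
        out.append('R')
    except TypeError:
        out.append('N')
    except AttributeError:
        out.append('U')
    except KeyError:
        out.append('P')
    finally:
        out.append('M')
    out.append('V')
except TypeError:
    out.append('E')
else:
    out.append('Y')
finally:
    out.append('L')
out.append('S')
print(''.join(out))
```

Execution trace: 'A' (inner try body) → 'P' (inner except KeyError) → 'M' (inner finally) → 'V' (try body, no exception) → 'Y' (else) → 'L' (finally) → 'S' (after the try/except). Output: APMVYLS

Answer: APMVYLS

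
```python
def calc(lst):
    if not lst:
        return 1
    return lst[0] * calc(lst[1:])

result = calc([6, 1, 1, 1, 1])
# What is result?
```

Product over [6, 1, 1, 1, 1] = 6 * 1 * 1 * 1 * 1 = 6

Answer: 6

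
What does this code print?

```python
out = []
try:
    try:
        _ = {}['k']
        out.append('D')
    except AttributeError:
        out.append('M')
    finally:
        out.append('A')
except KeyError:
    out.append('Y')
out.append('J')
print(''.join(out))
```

Execution trace: 'A' (finally) → 'Y' (outer except KeyError) → 'J' (after the try/except). Output: AYJ

Answer: AYJ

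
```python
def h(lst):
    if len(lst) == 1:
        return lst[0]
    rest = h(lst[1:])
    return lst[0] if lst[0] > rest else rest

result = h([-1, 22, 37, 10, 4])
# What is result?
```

Recursive max over [-1, 22, 37, 10, 4] = 37

Answer: 37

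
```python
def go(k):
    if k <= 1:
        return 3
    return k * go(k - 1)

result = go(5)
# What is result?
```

go(5) = 5 * 4 * 3 * 2 * 3 = 360

Answer: 360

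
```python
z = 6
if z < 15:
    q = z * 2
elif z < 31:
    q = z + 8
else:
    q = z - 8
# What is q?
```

Trace:
`z = 6` → z = 6
`if z < 15: ...` → z < 15 is True → q = 12
So q = 12

Answer: 12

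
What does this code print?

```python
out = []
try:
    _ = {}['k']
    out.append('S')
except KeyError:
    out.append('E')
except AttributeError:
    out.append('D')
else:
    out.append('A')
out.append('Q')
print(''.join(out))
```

Execution trace: 'E' (except KeyError) → 'Q' (after the try/except). Output: EQ

Answer: EQ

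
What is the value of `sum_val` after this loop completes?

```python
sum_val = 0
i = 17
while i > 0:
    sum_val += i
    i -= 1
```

Sum 17 down to 1
`sum_val` takes the values: 0 → 17 → 33 → 48 → 62 → 75 → 87 → 98 → 108 → 117 → 125 → 132 → 138 → 143 → 147 → 150 → 152 → 153

Answer: 153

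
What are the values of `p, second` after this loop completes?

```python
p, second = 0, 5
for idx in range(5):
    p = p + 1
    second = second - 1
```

p goes 0→5, second goes 5→0
`p, second` takes the values: (0, 5) → (1, 5) → (1, 4) → (2, 4) → (2, 3) → (3, 3) → (3, 2) → (4, 2) → (4, 1) → (5, 1) → (5, 0)

Answer: 5, 0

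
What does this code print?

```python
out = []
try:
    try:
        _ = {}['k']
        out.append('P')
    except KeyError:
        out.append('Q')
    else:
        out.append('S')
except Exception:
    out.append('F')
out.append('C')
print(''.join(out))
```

Execution trace: 'Q' (inner except KeyError) → 'C' (after the try/except). Output: QC

Answer: QC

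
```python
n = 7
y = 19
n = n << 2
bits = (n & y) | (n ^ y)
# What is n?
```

Trace:
`n = 7` → n = 7
`y = 19` → y = 19
`n = n << 2` → n = 28
`bits = (n & y) | (n ^ y)` → bits = 31
So n = 28

Answer: 28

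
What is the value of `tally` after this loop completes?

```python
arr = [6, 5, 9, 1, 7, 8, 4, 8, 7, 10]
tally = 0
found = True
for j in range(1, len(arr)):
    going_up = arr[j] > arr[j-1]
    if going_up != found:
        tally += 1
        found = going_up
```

Count direction changes in [6, 5, 9, 1, 7, 8, 4, 8, 7, 10]
`tally` takes the values: 0 → 1 → 2 → 3 → 4 → 5 → 6 → 7 → 8

Answer: 8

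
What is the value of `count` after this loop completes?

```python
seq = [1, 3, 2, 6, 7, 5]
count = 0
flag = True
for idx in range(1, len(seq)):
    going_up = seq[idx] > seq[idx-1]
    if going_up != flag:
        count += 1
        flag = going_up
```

Count direction changes in [1, 3, 2, 6, 7, 5]
`count` takes the values: 0 → 1 → 2 → 3

Answer: 3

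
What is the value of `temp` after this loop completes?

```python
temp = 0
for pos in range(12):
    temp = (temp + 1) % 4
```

Increment mod 4, 12 times = 0
`temp` takes the values: 0 → 1 → 2 → 3 → 0 → 1 → 2 → 3 → 0 → 1 → 2 → 3 → 0

Answer: 0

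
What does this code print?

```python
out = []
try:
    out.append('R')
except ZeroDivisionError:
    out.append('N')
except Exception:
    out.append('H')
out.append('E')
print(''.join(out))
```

Execution trace: 'R' (try body, no exception) → 'E' (after the try/except). Output: RE

Answer: RE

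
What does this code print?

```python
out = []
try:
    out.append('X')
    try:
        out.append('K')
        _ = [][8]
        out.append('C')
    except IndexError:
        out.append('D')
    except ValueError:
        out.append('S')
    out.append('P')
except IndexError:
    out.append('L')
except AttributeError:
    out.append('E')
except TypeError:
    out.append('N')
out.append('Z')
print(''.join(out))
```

Execution trace: 'X' (try body) → 'K' (inner try body) → 'D' (inner except IndexError) → 'P' (try body, no exception) → 'Z' (after the try/except). Output: XKDPZ

Answer: XKDPZ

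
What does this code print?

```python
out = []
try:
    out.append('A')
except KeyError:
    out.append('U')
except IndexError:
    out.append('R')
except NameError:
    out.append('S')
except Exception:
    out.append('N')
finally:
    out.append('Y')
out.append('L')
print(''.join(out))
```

Execution trace: 'A' (try body, no exception) → 'Y' (finally) → 'L' (after the try/except). Output: AYL

Answer: AYL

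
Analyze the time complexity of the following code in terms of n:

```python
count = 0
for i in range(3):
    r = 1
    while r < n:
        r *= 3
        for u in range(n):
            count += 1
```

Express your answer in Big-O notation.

Each loop level contributes: 1 × log n × n. Multiplying the contributions gives O(n log n).

Answer: O(n log n)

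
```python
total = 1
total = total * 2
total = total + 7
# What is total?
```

Trace:
`total = 1` → total = 1
`total = total * 2` → total = 2
`total = total + 7` → total = 9
So total = 9

Answer: 9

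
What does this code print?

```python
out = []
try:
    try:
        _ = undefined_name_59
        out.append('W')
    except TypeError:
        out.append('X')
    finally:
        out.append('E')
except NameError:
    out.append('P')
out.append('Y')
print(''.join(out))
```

Execution trace: 'E' (finally) → 'P' (outer except NameError) → 'Y' (after the try/except). Output: EPY

Answer: EPY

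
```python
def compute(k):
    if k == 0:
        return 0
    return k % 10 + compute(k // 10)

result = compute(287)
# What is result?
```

Sum of digits of 287: 7 + 8 + 2 = 17

Answer: 17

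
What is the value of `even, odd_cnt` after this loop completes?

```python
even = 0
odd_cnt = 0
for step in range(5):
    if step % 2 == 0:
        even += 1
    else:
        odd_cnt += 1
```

Count evens and odds in range(5)
`even, odd_cnt` takes the values: (0, 0) → (1, 0) → (1, 1) → (2, 1) → (2, 2) → (3, 2)

Answer: 3, 2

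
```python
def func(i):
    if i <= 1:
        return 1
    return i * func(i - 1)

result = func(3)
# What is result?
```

func(3) = 3 * 2 * 1 = 6

Answer: 6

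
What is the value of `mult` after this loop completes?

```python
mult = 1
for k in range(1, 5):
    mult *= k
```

4! = 24
`mult` takes the values: 1 → 2 → 6 → 24

Answer: 24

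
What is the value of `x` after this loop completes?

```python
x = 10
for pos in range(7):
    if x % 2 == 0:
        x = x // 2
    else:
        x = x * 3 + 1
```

Collatz-style transformation from 10
`x` takes the values: 10 → 5 → 16 → 8 → 4 → 2 → 1 → 4

Answer: 4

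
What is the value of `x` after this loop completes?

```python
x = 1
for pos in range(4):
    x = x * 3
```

Multiply by 3, 4 times: 1 * 3^4 = 81
`x` takes the values: 1 → 3 → 9 → 27 → 81

Answer: 81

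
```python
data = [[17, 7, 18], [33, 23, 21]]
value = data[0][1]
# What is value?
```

Trace:
`data = [[17, 7, 18], [33, 23, 21]]` → data = [[17, 7, 18], [33, 23, 21]]
`value = data[0][1]` → value = 7
So value = 7

Answer: 7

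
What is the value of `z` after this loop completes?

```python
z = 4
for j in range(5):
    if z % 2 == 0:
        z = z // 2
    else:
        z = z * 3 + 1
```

Collatz-style transformation from 4
`z` takes the values: 4 → 2 → 1 → 4 → 2 → 1

Answer: 1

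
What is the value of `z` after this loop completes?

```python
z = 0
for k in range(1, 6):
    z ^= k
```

XOR of 1 to 5
`z` takes the values: 0 → 1 → 3 → 0 → 4 → 1

Answer: 1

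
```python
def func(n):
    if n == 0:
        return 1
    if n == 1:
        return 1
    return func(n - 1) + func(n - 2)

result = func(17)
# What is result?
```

Build up from base cases: func(0)=1, func(1)=1, func(2)=2, func(3)=3, func(4)=5, func(5)=8, func(6)=13, ..., func(17)=2584

Answer: 2584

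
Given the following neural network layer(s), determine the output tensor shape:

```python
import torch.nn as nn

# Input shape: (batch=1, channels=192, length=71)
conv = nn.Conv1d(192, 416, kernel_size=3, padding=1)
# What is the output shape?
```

Input: (1, 192, 71) -> Output: (1, 416, 71)

Answer: (1, 416, 71)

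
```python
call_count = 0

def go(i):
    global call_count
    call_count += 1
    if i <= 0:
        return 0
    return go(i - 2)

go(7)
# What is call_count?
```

Linear recursion stepping by 2: 5 calls from i=7 down to ≤0.

Answer: 5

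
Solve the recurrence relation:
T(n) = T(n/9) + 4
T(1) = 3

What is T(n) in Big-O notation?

Each step divides n by 9 and adds 4. After log_9(n) steps we reach T(1)=3. So T(n) = 4·log_9(n) + 3 = O(log n).

Answer: O(log n)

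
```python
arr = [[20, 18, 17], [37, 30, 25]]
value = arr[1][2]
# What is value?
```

Trace:
`arr = [[20, 18, 17], [37, 30, 25]]` → arr = [[20, 18, 17], [37, 30, 25]]
`value = arr[1][2]` → value = 25
So value = 25

Answer: 25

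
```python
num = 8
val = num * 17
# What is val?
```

Trace:
`num = 8` → num = 8
`val = num * 17` → val = 136
So val = 136

Answer: 136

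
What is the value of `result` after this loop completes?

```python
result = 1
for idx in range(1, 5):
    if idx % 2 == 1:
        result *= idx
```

Product of odd numbers 1 to 4
`result` takes the values: 1 → 3

Answer: 3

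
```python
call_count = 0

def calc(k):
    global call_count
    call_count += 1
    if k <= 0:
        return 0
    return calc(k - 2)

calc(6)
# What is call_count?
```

Linear recursion stepping by 2: 4 calls from k=6 down to ≤0.

Answer: 4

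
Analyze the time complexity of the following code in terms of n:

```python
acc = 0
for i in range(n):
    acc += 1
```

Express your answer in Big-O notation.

Each loop level contributes: n. Multiplying the contributions gives O(n).

Answer: O(n)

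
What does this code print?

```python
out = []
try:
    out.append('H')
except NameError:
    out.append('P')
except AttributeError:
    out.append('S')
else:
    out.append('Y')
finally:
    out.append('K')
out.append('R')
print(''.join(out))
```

Execution trace: 'H' (try body, no exception) → 'Y' (else) → 'K' (finally) → 'R' (after the try/except). Output: HYKR

Answer: HYKR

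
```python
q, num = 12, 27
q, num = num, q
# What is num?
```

Trace:
`q, num = 12, 27` → q = 12; num = 27
`q, num = num, q` → q = 27; num = 12
So num = 12

Answer: 12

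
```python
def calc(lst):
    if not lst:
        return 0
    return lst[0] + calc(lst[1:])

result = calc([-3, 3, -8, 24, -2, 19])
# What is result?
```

(-3) + 3 + (-8) + 24 + (-2) + 19 + 0 = 33

Answer: 33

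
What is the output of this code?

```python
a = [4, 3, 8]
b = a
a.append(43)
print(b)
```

Key concept: basic list aliasing.
Step by step:
`a = [4, 3, 8]` → a = [4, 3, 8]
`b = a` → b = [4, 3, 8] (same object as a)
`a.append(43)` → a = [4, 3, 8, 43] (same object as b); b = [4, 3, 8, 43] (same object as a)
`print(b)` → prints [4, 3, 8, 43]

Answer: [4, 3, 8, 43]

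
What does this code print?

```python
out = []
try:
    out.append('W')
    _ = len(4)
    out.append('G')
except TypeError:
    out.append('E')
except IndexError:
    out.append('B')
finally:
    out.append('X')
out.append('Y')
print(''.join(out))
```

Execution trace: 'W' (try body) → 'E' (except TypeError) → 'X' (finally) → 'Y' (after the try/except). Output: WEXY

Answer: WEXY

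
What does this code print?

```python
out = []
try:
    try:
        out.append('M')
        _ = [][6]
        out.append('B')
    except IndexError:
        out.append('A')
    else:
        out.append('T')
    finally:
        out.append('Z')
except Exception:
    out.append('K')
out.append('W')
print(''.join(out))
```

Execution trace: 'M' (inner try body) → 'A' (inner except IndexError) → 'Z' (inner finally) → 'W' (after the try/except). Output: MAZW

Answer: MAZW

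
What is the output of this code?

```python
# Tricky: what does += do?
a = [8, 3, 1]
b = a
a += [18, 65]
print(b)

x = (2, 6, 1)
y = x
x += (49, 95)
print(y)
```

Key concept: += behavior differs for mutable vs immutable.
Step by step:
`a = [8, 3, 1]` → a = [8, 3, 1]
`b = a` → b = [8, 3, 1] (same object as a)
`a += [18, 65]` → a = [8, 3, 1, 18, 65] (same object as b); b = [8, 3, 1, 18, 65] (same object as a)
`print(b)` → prints [8, 3, 1, 18, 65]
`x = (2, 6, 1)` → x = (2, 6, 1)
`y = x` → y = (2, 6, 1)
`x += (49, 95)` → x = (2, 6, 1, 49, 95)
`print(y)` → prints (2, 6, 1)

Answer:
[8, 3, 1, 18, 65]
(2, 6, 1)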